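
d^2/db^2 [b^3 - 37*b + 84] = 6*b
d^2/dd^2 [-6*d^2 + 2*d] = -12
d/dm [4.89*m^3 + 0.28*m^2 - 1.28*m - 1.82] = 14.67*m^2 + 0.56*m - 1.28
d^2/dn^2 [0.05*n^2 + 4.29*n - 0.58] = 0.100000000000000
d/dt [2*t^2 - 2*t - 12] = 4*t - 2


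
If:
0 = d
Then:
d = 0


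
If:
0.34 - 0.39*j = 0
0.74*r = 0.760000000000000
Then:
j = 0.87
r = 1.03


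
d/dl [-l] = -1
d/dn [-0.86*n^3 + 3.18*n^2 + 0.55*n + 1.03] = -2.58*n^2 + 6.36*n + 0.55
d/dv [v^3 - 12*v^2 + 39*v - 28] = 3*v^2 - 24*v + 39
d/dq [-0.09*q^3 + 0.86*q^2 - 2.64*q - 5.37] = -0.27*q^2 + 1.72*q - 2.64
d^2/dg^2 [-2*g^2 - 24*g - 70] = -4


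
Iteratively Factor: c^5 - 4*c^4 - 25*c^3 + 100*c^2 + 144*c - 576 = (c - 4)*(c^4 - 25*c^2 + 144) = (c - 4)*(c - 3)*(c^3 + 3*c^2 - 16*c - 48) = (c - 4)^2*(c - 3)*(c^2 + 7*c + 12) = (c - 4)^2*(c - 3)*(c + 3)*(c + 4)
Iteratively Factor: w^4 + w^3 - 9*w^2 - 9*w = (w + 1)*(w^3 - 9*w) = (w - 3)*(w + 1)*(w^2 + 3*w) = w*(w - 3)*(w + 1)*(w + 3)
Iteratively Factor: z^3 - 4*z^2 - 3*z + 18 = (z - 3)*(z^2 - z - 6) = (z - 3)*(z + 2)*(z - 3)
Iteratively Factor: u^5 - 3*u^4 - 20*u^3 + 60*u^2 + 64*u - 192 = (u - 3)*(u^4 - 20*u^2 + 64) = (u - 3)*(u + 2)*(u^3 - 2*u^2 - 16*u + 32) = (u - 3)*(u - 2)*(u + 2)*(u^2 - 16) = (u - 3)*(u - 2)*(u + 2)*(u + 4)*(u - 4)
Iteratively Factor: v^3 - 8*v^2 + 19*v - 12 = (v - 3)*(v^2 - 5*v + 4) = (v - 3)*(v - 1)*(v - 4)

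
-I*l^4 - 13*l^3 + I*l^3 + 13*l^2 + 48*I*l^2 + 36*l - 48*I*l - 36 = (l - 6*I)^2*(l - I)*(-I*l + I)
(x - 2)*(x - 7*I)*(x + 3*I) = x^3 - 2*x^2 - 4*I*x^2 + 21*x + 8*I*x - 42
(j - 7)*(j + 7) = j^2 - 49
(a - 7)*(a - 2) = a^2 - 9*a + 14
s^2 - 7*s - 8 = (s - 8)*(s + 1)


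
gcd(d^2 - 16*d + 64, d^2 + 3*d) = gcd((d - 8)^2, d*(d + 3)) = 1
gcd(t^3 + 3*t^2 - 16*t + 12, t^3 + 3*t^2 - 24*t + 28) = t - 2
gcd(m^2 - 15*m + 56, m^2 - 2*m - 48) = m - 8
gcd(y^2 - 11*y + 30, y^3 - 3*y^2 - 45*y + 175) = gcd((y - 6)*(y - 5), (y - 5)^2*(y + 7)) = y - 5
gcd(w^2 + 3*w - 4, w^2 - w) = w - 1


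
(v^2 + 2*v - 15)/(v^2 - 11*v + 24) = (v + 5)/(v - 8)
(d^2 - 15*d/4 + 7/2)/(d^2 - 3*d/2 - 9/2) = (-4*d^2 + 15*d - 14)/(2*(-2*d^2 + 3*d + 9))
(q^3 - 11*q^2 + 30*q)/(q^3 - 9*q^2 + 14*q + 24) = q*(q - 5)/(q^2 - 3*q - 4)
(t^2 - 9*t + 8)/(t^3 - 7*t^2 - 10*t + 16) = 1/(t + 2)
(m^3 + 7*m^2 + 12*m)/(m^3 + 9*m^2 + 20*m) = (m + 3)/(m + 5)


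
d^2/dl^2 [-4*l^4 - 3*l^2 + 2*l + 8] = -48*l^2 - 6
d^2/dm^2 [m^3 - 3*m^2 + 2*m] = 6*m - 6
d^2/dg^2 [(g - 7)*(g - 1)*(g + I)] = 6*g - 16 + 2*I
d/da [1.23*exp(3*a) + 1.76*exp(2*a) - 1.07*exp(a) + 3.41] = (3.69*exp(2*a) + 3.52*exp(a) - 1.07)*exp(a)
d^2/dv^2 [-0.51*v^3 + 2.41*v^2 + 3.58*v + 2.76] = 4.82 - 3.06*v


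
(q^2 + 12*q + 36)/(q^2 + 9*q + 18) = (q + 6)/(q + 3)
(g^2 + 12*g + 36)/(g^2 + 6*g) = (g + 6)/g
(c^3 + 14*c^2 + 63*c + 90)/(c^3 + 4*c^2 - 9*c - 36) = (c^2 + 11*c + 30)/(c^2 + c - 12)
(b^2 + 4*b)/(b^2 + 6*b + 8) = b/(b + 2)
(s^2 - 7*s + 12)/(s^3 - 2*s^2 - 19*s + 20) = (s^2 - 7*s + 12)/(s^3 - 2*s^2 - 19*s + 20)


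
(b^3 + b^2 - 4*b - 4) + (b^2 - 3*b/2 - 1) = b^3 + 2*b^2 - 11*b/2 - 5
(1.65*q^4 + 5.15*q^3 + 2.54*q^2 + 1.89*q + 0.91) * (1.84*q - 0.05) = 3.036*q^5 + 9.3935*q^4 + 4.4161*q^3 + 3.3506*q^2 + 1.5799*q - 0.0455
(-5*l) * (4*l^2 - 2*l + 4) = -20*l^3 + 10*l^2 - 20*l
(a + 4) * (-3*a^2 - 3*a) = -3*a^3 - 15*a^2 - 12*a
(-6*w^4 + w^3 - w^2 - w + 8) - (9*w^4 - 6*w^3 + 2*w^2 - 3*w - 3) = -15*w^4 + 7*w^3 - 3*w^2 + 2*w + 11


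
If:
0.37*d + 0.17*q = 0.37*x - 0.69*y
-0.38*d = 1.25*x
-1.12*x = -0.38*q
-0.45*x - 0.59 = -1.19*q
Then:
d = -0.63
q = 0.57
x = 0.19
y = 0.30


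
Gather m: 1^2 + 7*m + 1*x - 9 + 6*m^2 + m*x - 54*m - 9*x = 6*m^2 + m*(x - 47) - 8*x - 8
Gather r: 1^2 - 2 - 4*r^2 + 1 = -4*r^2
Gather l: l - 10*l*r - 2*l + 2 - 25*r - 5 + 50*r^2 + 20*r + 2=l*(-10*r - 1) + 50*r^2 - 5*r - 1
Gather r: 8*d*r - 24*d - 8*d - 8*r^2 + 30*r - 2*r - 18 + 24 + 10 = -32*d - 8*r^2 + r*(8*d + 28) + 16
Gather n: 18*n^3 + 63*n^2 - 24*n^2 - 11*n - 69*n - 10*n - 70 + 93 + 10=18*n^3 + 39*n^2 - 90*n + 33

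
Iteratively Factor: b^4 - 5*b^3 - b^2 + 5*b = (b - 1)*(b^3 - 4*b^2 - 5*b) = (b - 1)*(b + 1)*(b^2 - 5*b) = (b - 5)*(b - 1)*(b + 1)*(b)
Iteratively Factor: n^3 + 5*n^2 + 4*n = (n)*(n^2 + 5*n + 4) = n*(n + 4)*(n + 1)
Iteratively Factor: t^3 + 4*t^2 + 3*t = (t + 3)*(t^2 + t) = (t + 1)*(t + 3)*(t)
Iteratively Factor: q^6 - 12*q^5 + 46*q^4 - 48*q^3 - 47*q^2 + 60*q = (q - 3)*(q^5 - 9*q^4 + 19*q^3 + 9*q^2 - 20*q) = (q - 3)*(q + 1)*(q^4 - 10*q^3 + 29*q^2 - 20*q) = (q - 4)*(q - 3)*(q + 1)*(q^3 - 6*q^2 + 5*q) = q*(q - 4)*(q - 3)*(q + 1)*(q^2 - 6*q + 5) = q*(q - 4)*(q - 3)*(q - 1)*(q + 1)*(q - 5)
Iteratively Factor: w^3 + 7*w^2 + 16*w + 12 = (w + 3)*(w^2 + 4*w + 4) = (w + 2)*(w + 3)*(w + 2)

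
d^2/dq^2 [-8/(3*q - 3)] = -16/(3*(q - 1)^3)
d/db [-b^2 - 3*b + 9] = -2*b - 3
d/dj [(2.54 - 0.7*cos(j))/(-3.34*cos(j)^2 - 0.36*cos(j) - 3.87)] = (2.338*cos(j)^2 - 16.9672*cos(j) - 3.6234)*sin(j)/(11.1556*cos(j)^4 + 2.4048*cos(j)^3 + 25.9812*cos(j)^2 + 2.7864*cos(j) + 14.9769)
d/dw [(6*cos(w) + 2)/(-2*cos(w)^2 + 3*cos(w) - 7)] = 4*(-3*cos(w)^2 - 2*cos(w) + 12)*sin(w)/(3*cos(w) - cos(2*w) - 8)^2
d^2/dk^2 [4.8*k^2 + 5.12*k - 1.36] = 9.60000000000000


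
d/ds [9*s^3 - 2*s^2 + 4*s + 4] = 27*s^2 - 4*s + 4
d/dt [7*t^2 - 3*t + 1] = 14*t - 3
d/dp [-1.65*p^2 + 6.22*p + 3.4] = 6.22 - 3.3*p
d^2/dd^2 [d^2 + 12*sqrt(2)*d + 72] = 2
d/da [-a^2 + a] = 1 - 2*a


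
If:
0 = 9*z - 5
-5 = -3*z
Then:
No Solution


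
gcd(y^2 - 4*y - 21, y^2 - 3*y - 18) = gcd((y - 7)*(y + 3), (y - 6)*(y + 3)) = y + 3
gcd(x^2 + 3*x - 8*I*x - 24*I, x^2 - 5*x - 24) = x + 3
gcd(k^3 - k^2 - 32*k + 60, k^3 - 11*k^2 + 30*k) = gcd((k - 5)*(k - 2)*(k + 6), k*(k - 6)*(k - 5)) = k - 5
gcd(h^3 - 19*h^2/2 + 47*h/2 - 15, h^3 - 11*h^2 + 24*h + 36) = h - 6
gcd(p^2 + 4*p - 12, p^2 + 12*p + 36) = p + 6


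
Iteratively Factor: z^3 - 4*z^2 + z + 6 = (z - 2)*(z^2 - 2*z - 3) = (z - 3)*(z - 2)*(z + 1)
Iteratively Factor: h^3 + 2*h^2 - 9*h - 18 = (h + 3)*(h^2 - h - 6) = (h - 3)*(h + 3)*(h + 2)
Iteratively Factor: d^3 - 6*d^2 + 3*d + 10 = (d - 2)*(d^2 - 4*d - 5) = (d - 2)*(d + 1)*(d - 5)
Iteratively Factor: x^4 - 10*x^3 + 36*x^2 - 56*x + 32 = (x - 2)*(x^3 - 8*x^2 + 20*x - 16) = (x - 4)*(x - 2)*(x^2 - 4*x + 4) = (x - 4)*(x - 2)^2*(x - 2)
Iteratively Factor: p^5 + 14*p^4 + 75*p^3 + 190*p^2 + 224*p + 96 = (p + 1)*(p^4 + 13*p^3 + 62*p^2 + 128*p + 96) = (p + 1)*(p + 2)*(p^3 + 11*p^2 + 40*p + 48) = (p + 1)*(p + 2)*(p + 3)*(p^2 + 8*p + 16) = (p + 1)*(p + 2)*(p + 3)*(p + 4)*(p + 4)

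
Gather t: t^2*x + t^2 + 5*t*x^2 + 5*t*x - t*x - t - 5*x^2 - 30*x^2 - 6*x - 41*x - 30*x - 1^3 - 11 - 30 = t^2*(x + 1) + t*(5*x^2 + 4*x - 1) - 35*x^2 - 77*x - 42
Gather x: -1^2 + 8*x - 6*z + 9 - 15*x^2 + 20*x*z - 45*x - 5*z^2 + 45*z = -15*x^2 + x*(20*z - 37) - 5*z^2 + 39*z + 8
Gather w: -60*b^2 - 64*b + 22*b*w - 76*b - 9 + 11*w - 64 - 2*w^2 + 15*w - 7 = -60*b^2 - 140*b - 2*w^2 + w*(22*b + 26) - 80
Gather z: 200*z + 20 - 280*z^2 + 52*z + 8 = -280*z^2 + 252*z + 28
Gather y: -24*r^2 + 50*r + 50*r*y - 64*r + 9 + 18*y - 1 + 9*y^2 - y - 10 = -24*r^2 - 14*r + 9*y^2 + y*(50*r + 17) - 2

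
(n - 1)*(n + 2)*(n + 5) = n^3 + 6*n^2 + 3*n - 10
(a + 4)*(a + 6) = a^2 + 10*a + 24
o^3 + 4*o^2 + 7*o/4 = o*(o + 1/2)*(o + 7/2)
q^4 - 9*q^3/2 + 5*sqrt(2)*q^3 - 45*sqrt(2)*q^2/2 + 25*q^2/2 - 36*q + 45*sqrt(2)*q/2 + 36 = (q - 3)*(q - 3/2)*(q + sqrt(2))*(q + 4*sqrt(2))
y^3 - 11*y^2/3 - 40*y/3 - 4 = (y - 6)*(y + 1/3)*(y + 2)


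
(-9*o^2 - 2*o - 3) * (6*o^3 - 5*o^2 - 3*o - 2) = -54*o^5 + 33*o^4 + 19*o^3 + 39*o^2 + 13*o + 6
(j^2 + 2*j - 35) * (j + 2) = j^3 + 4*j^2 - 31*j - 70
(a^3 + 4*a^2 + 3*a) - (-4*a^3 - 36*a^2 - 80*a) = 5*a^3 + 40*a^2 + 83*a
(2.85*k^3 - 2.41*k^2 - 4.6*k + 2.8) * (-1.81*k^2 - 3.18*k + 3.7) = -5.1585*k^5 - 4.7009*k^4 + 26.5348*k^3 + 0.642999999999999*k^2 - 25.924*k + 10.36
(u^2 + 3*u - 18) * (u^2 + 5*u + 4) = u^4 + 8*u^3 + u^2 - 78*u - 72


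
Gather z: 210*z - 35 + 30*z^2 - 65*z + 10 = 30*z^2 + 145*z - 25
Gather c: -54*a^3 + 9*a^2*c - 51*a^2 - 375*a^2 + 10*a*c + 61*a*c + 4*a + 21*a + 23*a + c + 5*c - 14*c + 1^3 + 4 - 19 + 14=-54*a^3 - 426*a^2 + 48*a + c*(9*a^2 + 71*a - 8)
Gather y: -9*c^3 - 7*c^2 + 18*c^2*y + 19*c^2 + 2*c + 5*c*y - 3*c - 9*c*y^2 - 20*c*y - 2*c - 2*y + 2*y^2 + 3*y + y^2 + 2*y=-9*c^3 + 12*c^2 - 3*c + y^2*(3 - 9*c) + y*(18*c^2 - 15*c + 3)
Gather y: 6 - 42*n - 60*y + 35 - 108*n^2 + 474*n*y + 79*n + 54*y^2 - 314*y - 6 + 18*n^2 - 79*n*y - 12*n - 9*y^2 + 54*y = -90*n^2 + 25*n + 45*y^2 + y*(395*n - 320) + 35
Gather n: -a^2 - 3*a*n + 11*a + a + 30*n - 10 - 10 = -a^2 + 12*a + n*(30 - 3*a) - 20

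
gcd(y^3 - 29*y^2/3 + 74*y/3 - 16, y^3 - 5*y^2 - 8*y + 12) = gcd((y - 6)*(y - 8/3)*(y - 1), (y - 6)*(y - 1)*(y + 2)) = y^2 - 7*y + 6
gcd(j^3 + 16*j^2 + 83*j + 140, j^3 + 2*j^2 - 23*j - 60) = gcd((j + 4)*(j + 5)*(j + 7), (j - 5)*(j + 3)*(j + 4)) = j + 4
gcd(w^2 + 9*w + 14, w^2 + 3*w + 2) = w + 2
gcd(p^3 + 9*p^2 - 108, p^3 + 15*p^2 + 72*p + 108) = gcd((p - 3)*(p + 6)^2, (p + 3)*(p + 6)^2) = p^2 + 12*p + 36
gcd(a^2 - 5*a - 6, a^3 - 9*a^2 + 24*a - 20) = 1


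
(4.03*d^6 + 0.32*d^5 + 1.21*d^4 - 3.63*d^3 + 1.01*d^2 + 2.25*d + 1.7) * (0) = 0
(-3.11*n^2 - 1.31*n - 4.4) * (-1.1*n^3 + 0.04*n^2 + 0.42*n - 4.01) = 3.421*n^5 + 1.3166*n^4 + 3.4814*n^3 + 11.7449*n^2 + 3.4051*n + 17.644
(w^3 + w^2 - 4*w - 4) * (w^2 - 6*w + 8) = w^5 - 5*w^4 - 2*w^3 + 28*w^2 - 8*w - 32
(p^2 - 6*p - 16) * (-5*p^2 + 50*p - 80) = -5*p^4 + 80*p^3 - 300*p^2 - 320*p + 1280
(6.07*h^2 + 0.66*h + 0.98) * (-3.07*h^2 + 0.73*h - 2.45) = -18.6349*h^4 + 2.4049*h^3 - 17.3983*h^2 - 0.9016*h - 2.401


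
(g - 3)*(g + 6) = g^2 + 3*g - 18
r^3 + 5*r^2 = r^2*(r + 5)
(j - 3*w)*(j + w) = j^2 - 2*j*w - 3*w^2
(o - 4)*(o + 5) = o^2 + o - 20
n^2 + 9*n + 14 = (n + 2)*(n + 7)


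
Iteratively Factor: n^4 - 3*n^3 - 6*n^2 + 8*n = (n + 2)*(n^3 - 5*n^2 + 4*n) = (n - 1)*(n + 2)*(n^2 - 4*n) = n*(n - 1)*(n + 2)*(n - 4)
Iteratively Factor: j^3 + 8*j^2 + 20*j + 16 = (j + 2)*(j^2 + 6*j + 8) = (j + 2)*(j + 4)*(j + 2)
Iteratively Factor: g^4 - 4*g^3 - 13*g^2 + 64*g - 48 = (g - 3)*(g^3 - g^2 - 16*g + 16) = (g - 3)*(g + 4)*(g^2 - 5*g + 4) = (g - 3)*(g - 1)*(g + 4)*(g - 4)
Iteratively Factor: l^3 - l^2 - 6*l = (l + 2)*(l^2 - 3*l) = (l - 3)*(l + 2)*(l)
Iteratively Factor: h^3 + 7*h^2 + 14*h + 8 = (h + 4)*(h^2 + 3*h + 2) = (h + 1)*(h + 4)*(h + 2)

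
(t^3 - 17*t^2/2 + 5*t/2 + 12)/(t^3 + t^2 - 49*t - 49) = (t^2 - 19*t/2 + 12)/(t^2 - 49)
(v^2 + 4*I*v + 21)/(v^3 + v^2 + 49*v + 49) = (v - 3*I)/(v^2 + v*(1 - 7*I) - 7*I)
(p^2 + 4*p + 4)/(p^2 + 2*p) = (p + 2)/p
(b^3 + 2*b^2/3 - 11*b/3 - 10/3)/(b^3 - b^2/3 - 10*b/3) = (b + 1)/b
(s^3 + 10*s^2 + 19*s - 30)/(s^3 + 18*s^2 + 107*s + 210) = (s - 1)/(s + 7)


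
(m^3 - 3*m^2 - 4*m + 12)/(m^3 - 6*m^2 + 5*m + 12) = (m^2 - 4)/(m^2 - 3*m - 4)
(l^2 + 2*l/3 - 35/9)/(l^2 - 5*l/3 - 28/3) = (l - 5/3)/(l - 4)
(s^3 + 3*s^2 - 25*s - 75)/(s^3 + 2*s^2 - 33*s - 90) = (s - 5)/(s - 6)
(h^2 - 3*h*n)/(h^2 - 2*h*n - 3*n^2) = h/(h + n)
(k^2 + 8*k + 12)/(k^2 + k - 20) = (k^2 + 8*k + 12)/(k^2 + k - 20)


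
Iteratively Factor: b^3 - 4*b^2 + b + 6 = (b + 1)*(b^2 - 5*b + 6) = (b - 3)*(b + 1)*(b - 2)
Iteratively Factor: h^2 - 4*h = (h)*(h - 4)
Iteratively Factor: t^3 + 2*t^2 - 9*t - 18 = (t - 3)*(t^2 + 5*t + 6) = (t - 3)*(t + 2)*(t + 3)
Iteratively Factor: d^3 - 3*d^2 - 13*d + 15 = (d - 1)*(d^2 - 2*d - 15) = (d - 1)*(d + 3)*(d - 5)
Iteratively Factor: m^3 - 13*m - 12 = (m - 4)*(m^2 + 4*m + 3) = (m - 4)*(m + 3)*(m + 1)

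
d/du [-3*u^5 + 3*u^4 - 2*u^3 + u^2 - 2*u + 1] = -15*u^4 + 12*u^3 - 6*u^2 + 2*u - 2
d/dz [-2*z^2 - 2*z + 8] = -4*z - 2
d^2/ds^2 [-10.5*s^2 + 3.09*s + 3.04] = -21.0000000000000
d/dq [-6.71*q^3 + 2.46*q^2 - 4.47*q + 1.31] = -20.13*q^2 + 4.92*q - 4.47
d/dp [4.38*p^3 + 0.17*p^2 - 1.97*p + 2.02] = 13.14*p^2 + 0.34*p - 1.97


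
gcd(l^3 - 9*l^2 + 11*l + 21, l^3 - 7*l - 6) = l^2 - 2*l - 3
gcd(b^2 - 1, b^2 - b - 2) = b + 1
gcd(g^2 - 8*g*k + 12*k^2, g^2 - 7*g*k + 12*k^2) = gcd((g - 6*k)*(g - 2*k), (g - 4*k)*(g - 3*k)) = 1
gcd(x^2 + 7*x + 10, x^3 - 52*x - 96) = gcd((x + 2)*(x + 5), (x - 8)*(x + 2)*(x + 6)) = x + 2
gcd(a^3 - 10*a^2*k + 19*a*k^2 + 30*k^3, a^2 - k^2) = a + k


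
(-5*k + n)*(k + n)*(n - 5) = -5*k^2*n + 25*k^2 - 4*k*n^2 + 20*k*n + n^3 - 5*n^2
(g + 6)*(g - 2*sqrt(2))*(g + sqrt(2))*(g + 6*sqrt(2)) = g^4 + 6*g^3 + 5*sqrt(2)*g^3 - 16*g^2 + 30*sqrt(2)*g^2 - 96*g - 24*sqrt(2)*g - 144*sqrt(2)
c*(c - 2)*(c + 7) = c^3 + 5*c^2 - 14*c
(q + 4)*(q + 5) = q^2 + 9*q + 20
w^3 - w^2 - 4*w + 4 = (w - 2)*(w - 1)*(w + 2)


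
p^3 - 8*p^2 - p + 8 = (p - 8)*(p - 1)*(p + 1)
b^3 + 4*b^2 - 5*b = b*(b - 1)*(b + 5)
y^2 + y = y*(y + 1)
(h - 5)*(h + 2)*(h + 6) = h^3 + 3*h^2 - 28*h - 60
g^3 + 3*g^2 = g^2*(g + 3)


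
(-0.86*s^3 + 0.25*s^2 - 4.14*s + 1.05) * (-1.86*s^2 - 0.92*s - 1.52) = 1.5996*s^5 + 0.3262*s^4 + 8.7776*s^3 + 1.4758*s^2 + 5.3268*s - 1.596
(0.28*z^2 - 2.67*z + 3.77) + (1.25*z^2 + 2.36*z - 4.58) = 1.53*z^2 - 0.31*z - 0.81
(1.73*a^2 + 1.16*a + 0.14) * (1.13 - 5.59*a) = -9.6707*a^3 - 4.5295*a^2 + 0.5282*a + 0.1582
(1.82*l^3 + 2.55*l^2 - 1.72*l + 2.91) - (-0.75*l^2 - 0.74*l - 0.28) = 1.82*l^3 + 3.3*l^2 - 0.98*l + 3.19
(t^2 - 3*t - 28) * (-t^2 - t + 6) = -t^4 + 2*t^3 + 37*t^2 + 10*t - 168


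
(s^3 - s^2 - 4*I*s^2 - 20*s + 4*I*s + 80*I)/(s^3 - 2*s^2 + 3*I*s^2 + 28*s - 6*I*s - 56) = (s^2 - s - 20)/(s^2 + s*(-2 + 7*I) - 14*I)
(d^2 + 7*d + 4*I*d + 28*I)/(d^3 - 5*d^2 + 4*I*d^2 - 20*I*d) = (d + 7)/(d*(d - 5))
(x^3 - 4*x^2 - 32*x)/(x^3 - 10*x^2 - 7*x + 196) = x*(x - 8)/(x^2 - 14*x + 49)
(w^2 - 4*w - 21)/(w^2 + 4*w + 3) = (w - 7)/(w + 1)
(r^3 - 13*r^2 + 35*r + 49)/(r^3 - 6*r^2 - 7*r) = (r - 7)/r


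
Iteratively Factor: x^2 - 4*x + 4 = (x - 2)*(x - 2)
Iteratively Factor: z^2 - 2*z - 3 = (z - 3)*(z + 1)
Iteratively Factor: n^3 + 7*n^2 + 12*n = (n + 4)*(n^2 + 3*n) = n*(n + 4)*(n + 3)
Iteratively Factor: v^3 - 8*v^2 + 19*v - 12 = (v - 1)*(v^2 - 7*v + 12) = (v - 4)*(v - 1)*(v - 3)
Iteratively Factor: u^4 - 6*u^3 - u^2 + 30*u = (u + 2)*(u^3 - 8*u^2 + 15*u) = u*(u + 2)*(u^2 - 8*u + 15) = u*(u - 3)*(u + 2)*(u - 5)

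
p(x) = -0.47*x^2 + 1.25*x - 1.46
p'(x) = 1.25 - 0.94*x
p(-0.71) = -2.58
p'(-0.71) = 1.92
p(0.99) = -0.68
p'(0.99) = 0.32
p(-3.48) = -11.50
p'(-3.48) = 4.52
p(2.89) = -1.77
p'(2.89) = -1.47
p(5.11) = -7.35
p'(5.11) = -3.55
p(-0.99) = -3.16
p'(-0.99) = 2.18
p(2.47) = -1.24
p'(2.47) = -1.07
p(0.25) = -1.18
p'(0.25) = 1.02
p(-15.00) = -125.96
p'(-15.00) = 15.35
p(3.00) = -1.94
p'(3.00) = -1.57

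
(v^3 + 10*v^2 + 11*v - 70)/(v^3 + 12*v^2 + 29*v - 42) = (v^2 + 3*v - 10)/(v^2 + 5*v - 6)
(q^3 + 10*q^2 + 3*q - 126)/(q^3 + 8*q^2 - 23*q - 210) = (q - 3)/(q - 5)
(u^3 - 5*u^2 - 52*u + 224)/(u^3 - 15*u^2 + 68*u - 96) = (u + 7)/(u - 3)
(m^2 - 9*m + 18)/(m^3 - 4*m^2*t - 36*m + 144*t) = (3 - m)/(-m^2 + 4*m*t - 6*m + 24*t)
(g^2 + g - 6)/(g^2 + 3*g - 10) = (g + 3)/(g + 5)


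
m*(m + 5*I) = m^2 + 5*I*m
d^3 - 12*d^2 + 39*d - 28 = (d - 7)*(d - 4)*(d - 1)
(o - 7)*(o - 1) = o^2 - 8*o + 7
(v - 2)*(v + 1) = v^2 - v - 2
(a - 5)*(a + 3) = a^2 - 2*a - 15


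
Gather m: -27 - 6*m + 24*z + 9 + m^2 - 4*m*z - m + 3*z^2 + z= m^2 + m*(-4*z - 7) + 3*z^2 + 25*z - 18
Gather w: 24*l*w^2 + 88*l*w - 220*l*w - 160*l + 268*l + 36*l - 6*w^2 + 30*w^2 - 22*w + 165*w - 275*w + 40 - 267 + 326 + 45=144*l + w^2*(24*l + 24) + w*(-132*l - 132) + 144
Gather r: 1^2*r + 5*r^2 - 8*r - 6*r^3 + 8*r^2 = -6*r^3 + 13*r^2 - 7*r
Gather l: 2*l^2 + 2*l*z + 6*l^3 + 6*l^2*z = 6*l^3 + l^2*(6*z + 2) + 2*l*z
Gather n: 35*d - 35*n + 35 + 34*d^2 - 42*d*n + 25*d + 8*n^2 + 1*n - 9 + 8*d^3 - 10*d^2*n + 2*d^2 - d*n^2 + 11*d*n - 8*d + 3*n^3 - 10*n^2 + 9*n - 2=8*d^3 + 36*d^2 + 52*d + 3*n^3 + n^2*(-d - 2) + n*(-10*d^2 - 31*d - 25) + 24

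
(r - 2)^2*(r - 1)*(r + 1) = r^4 - 4*r^3 + 3*r^2 + 4*r - 4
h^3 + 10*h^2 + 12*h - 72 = (h - 2)*(h + 6)^2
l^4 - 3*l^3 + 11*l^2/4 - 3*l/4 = l*(l - 3/2)*(l - 1)*(l - 1/2)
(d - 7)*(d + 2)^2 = d^3 - 3*d^2 - 24*d - 28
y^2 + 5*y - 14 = (y - 2)*(y + 7)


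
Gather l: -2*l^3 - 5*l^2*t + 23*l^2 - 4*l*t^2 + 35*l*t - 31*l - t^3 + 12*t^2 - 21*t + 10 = -2*l^3 + l^2*(23 - 5*t) + l*(-4*t^2 + 35*t - 31) - t^3 + 12*t^2 - 21*t + 10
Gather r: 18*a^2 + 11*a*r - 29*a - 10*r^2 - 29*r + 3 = 18*a^2 - 29*a - 10*r^2 + r*(11*a - 29) + 3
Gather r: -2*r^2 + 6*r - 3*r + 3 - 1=-2*r^2 + 3*r + 2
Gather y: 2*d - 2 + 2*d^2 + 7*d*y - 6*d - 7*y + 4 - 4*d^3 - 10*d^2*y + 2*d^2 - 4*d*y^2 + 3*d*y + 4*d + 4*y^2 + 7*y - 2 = -4*d^3 + 4*d^2 + y^2*(4 - 4*d) + y*(-10*d^2 + 10*d)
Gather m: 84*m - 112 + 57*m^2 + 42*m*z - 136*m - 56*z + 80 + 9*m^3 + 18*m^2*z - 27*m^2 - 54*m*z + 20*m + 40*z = 9*m^3 + m^2*(18*z + 30) + m*(-12*z - 32) - 16*z - 32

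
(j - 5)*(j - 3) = j^2 - 8*j + 15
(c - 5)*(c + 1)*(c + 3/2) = c^3 - 5*c^2/2 - 11*c - 15/2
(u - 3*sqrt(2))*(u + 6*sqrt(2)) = u^2 + 3*sqrt(2)*u - 36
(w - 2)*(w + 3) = w^2 + w - 6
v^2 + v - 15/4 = (v - 3/2)*(v + 5/2)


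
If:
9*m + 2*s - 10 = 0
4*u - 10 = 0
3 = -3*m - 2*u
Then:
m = -8/3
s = 17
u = 5/2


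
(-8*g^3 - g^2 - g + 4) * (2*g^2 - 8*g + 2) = -16*g^5 + 62*g^4 - 10*g^3 + 14*g^2 - 34*g + 8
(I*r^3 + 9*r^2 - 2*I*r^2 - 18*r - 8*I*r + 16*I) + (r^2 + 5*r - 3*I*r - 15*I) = I*r^3 + 10*r^2 - 2*I*r^2 - 13*r - 11*I*r + I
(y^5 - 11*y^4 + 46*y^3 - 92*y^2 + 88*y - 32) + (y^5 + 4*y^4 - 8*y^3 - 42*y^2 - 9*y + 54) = 2*y^5 - 7*y^4 + 38*y^3 - 134*y^2 + 79*y + 22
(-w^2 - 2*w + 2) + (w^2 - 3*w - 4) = -5*w - 2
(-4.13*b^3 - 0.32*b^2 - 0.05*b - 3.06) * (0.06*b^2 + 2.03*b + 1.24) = -0.2478*b^5 - 8.4031*b^4 - 5.7738*b^3 - 0.6819*b^2 - 6.2738*b - 3.7944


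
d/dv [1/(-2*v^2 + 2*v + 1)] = 2*(2*v - 1)/(-2*v^2 + 2*v + 1)^2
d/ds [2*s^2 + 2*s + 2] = 4*s + 2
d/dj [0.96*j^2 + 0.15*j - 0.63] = 1.92*j + 0.15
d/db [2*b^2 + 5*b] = 4*b + 5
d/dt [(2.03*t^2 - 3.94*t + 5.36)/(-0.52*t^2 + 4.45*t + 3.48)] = (6.9847*t^2 + 19.7032*t - 37.5632)/(0.2704*t^4 - 4.628*t^3 + 16.1833*t^2 + 30.972*t + 12.1104)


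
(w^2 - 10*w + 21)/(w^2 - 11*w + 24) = (w - 7)/(w - 8)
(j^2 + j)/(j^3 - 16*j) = (j + 1)/(j^2 - 16)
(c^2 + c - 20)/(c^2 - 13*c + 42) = (c^2 + c - 20)/(c^2 - 13*c + 42)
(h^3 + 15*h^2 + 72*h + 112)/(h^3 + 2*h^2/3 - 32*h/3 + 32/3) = 3*(h^2 + 11*h + 28)/(3*h^2 - 10*h + 8)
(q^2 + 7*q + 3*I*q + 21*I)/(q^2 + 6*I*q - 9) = (q + 7)/(q + 3*I)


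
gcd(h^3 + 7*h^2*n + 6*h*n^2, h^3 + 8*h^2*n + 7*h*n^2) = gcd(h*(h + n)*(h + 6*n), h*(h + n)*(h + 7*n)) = h^2 + h*n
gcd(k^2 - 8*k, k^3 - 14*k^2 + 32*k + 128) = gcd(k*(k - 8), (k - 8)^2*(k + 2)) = k - 8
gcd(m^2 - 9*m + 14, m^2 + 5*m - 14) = m - 2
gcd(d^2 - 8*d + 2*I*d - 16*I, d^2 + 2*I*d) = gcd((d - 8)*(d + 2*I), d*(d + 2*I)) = d + 2*I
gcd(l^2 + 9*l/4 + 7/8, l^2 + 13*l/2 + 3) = l + 1/2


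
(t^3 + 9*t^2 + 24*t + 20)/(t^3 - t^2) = (t^3 + 9*t^2 + 24*t + 20)/(t^2*(t - 1))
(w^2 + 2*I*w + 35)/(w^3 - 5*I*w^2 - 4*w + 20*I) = (w + 7*I)/(w^2 - 4)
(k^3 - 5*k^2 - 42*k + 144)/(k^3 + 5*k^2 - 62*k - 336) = (k - 3)/(k + 7)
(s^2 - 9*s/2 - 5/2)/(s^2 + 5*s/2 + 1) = (s - 5)/(s + 2)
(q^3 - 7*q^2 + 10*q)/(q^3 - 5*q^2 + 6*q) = (q - 5)/(q - 3)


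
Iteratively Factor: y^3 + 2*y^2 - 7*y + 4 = (y + 4)*(y^2 - 2*y + 1) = (y - 1)*(y + 4)*(y - 1)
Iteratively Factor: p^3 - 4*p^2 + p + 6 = (p - 3)*(p^2 - p - 2) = (p - 3)*(p + 1)*(p - 2)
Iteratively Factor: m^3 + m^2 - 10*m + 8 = (m - 1)*(m^2 + 2*m - 8) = (m - 1)*(m + 4)*(m - 2)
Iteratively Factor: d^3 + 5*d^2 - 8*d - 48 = (d - 3)*(d^2 + 8*d + 16) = (d - 3)*(d + 4)*(d + 4)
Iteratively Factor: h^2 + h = (h)*(h + 1)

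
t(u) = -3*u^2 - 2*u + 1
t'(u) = -6*u - 2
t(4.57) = -70.79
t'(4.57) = -29.42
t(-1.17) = -0.77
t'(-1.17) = 5.02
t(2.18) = -17.62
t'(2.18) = -15.08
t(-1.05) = -0.21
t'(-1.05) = 4.30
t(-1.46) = -2.47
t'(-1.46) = 6.76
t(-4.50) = -50.75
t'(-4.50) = 25.00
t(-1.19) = -0.87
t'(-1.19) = 5.14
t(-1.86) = -5.66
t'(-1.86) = 9.16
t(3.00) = -32.00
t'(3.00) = -20.00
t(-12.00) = -407.00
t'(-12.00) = 70.00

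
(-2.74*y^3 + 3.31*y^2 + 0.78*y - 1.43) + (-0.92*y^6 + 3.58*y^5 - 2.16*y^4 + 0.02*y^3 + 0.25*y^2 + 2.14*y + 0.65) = -0.92*y^6 + 3.58*y^5 - 2.16*y^4 - 2.72*y^3 + 3.56*y^2 + 2.92*y - 0.78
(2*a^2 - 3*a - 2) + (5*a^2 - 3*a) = 7*a^2 - 6*a - 2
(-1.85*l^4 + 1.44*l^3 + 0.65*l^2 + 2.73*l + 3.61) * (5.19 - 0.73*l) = 1.3505*l^5 - 10.6527*l^4 + 6.9991*l^3 + 1.3806*l^2 + 11.5334*l + 18.7359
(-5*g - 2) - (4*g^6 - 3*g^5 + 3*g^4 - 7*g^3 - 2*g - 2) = -4*g^6 + 3*g^5 - 3*g^4 + 7*g^3 - 3*g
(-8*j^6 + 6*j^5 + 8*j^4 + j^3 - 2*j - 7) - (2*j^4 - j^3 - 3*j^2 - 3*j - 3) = -8*j^6 + 6*j^5 + 6*j^4 + 2*j^3 + 3*j^2 + j - 4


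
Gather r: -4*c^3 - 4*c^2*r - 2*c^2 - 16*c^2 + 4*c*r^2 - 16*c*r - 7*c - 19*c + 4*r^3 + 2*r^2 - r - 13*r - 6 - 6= -4*c^3 - 18*c^2 - 26*c + 4*r^3 + r^2*(4*c + 2) + r*(-4*c^2 - 16*c - 14) - 12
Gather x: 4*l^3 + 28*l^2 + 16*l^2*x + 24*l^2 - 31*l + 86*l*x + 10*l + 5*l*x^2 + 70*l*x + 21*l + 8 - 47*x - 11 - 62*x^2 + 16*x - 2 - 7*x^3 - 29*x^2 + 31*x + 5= 4*l^3 + 52*l^2 - 7*x^3 + x^2*(5*l - 91) + x*(16*l^2 + 156*l)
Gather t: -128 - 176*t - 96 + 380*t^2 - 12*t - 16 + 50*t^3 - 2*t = 50*t^3 + 380*t^2 - 190*t - 240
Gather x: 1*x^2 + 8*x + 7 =x^2 + 8*x + 7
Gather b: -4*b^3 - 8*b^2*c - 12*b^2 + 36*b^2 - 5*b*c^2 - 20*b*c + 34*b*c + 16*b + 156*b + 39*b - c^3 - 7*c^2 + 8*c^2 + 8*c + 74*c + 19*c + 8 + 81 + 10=-4*b^3 + b^2*(24 - 8*c) + b*(-5*c^2 + 14*c + 211) - c^3 + c^2 + 101*c + 99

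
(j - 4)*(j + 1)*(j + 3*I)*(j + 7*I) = j^4 - 3*j^3 + 10*I*j^3 - 25*j^2 - 30*I*j^2 + 63*j - 40*I*j + 84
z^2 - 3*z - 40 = (z - 8)*(z + 5)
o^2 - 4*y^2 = (o - 2*y)*(o + 2*y)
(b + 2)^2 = b^2 + 4*b + 4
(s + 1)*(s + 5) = s^2 + 6*s + 5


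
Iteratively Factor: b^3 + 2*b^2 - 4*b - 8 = (b + 2)*(b^2 - 4) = (b + 2)^2*(b - 2)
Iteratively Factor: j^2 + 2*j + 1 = (j + 1)*(j + 1)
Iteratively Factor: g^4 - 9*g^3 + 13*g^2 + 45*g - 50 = (g - 1)*(g^3 - 8*g^2 + 5*g + 50) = (g - 5)*(g - 1)*(g^2 - 3*g - 10) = (g - 5)^2*(g - 1)*(g + 2)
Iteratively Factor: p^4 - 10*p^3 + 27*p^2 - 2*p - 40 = (p - 2)*(p^3 - 8*p^2 + 11*p + 20) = (p - 5)*(p - 2)*(p^2 - 3*p - 4) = (p - 5)*(p - 2)*(p + 1)*(p - 4)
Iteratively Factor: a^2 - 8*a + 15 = (a - 5)*(a - 3)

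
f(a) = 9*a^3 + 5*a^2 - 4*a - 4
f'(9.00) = 2273.00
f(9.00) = 6926.00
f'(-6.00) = 908.00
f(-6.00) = -1744.00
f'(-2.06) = 89.98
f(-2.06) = -53.22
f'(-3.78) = 343.99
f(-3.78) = -403.53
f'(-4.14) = 417.37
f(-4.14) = -540.36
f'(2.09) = 134.84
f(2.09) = 91.64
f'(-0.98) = 12.13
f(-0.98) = -3.75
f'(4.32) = 543.08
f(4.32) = 797.63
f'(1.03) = 34.94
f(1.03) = 7.02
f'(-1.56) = 46.11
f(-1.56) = -19.76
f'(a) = 27*a^2 + 10*a - 4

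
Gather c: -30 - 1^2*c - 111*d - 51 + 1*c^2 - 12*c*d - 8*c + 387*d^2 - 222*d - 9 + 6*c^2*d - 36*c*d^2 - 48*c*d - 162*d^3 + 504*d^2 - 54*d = c^2*(6*d + 1) + c*(-36*d^2 - 60*d - 9) - 162*d^3 + 891*d^2 - 387*d - 90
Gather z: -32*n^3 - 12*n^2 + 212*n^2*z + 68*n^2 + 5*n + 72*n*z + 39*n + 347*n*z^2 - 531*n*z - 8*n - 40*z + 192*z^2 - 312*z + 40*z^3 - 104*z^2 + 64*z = -32*n^3 + 56*n^2 + 36*n + 40*z^3 + z^2*(347*n + 88) + z*(212*n^2 - 459*n - 288)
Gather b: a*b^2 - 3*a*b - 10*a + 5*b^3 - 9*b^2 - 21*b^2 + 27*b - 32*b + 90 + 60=-10*a + 5*b^3 + b^2*(a - 30) + b*(-3*a - 5) + 150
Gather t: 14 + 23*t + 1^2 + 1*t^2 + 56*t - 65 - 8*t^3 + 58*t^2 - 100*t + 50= -8*t^3 + 59*t^2 - 21*t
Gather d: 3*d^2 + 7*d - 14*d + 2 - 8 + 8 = 3*d^2 - 7*d + 2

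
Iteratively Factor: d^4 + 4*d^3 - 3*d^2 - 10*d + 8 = (d + 2)*(d^3 + 2*d^2 - 7*d + 4) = (d - 1)*(d + 2)*(d^2 + 3*d - 4) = (d - 1)^2*(d + 2)*(d + 4)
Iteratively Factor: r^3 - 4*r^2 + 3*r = (r - 3)*(r^2 - r) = r*(r - 3)*(r - 1)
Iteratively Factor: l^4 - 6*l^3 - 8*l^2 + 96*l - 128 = (l - 4)*(l^3 - 2*l^2 - 16*l + 32) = (l - 4)*(l + 4)*(l^2 - 6*l + 8) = (l - 4)^2*(l + 4)*(l - 2)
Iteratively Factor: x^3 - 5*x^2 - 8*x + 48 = (x + 3)*(x^2 - 8*x + 16) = (x - 4)*(x + 3)*(x - 4)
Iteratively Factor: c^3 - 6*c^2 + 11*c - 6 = (c - 3)*(c^2 - 3*c + 2) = (c - 3)*(c - 1)*(c - 2)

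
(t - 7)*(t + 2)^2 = t^3 - 3*t^2 - 24*t - 28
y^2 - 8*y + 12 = (y - 6)*(y - 2)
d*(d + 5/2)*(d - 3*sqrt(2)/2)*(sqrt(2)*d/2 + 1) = sqrt(2)*d^4/2 - d^3/2 + 5*sqrt(2)*d^3/4 - 3*sqrt(2)*d^2/2 - 5*d^2/4 - 15*sqrt(2)*d/4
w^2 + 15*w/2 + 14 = (w + 7/2)*(w + 4)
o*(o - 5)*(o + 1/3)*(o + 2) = o^4 - 8*o^3/3 - 11*o^2 - 10*o/3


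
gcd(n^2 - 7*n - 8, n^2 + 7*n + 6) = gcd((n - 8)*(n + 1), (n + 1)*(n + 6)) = n + 1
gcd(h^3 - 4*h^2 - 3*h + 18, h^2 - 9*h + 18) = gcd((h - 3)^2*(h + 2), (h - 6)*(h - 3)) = h - 3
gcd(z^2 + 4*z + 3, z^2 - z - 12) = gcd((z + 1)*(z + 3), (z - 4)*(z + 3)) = z + 3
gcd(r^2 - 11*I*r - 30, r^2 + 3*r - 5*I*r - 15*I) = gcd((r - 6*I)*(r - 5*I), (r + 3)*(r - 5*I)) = r - 5*I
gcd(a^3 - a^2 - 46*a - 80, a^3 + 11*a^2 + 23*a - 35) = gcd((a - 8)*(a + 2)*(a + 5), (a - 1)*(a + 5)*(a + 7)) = a + 5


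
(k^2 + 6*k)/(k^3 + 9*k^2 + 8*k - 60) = k/(k^2 + 3*k - 10)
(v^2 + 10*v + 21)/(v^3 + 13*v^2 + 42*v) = (v + 3)/(v*(v + 6))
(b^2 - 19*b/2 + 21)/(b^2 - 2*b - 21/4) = 2*(b - 6)/(2*b + 3)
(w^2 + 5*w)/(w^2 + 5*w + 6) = w*(w + 5)/(w^2 + 5*w + 6)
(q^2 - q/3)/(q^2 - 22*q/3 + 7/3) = q/(q - 7)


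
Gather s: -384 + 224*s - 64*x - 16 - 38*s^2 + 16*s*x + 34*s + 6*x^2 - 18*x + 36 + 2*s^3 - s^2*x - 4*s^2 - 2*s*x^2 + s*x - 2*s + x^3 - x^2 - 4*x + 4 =2*s^3 + s^2*(-x - 42) + s*(-2*x^2 + 17*x + 256) + x^3 + 5*x^2 - 86*x - 360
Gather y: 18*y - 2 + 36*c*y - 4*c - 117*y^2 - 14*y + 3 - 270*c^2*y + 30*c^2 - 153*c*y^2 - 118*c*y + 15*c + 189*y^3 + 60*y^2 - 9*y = 30*c^2 + 11*c + 189*y^3 + y^2*(-153*c - 57) + y*(-270*c^2 - 82*c - 5) + 1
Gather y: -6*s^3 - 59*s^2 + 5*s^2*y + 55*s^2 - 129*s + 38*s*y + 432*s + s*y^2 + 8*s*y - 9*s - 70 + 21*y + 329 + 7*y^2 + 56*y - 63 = -6*s^3 - 4*s^2 + 294*s + y^2*(s + 7) + y*(5*s^2 + 46*s + 77) + 196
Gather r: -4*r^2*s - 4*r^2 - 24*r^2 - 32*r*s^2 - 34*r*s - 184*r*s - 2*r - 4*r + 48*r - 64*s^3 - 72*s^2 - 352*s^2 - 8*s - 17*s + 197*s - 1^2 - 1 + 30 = r^2*(-4*s - 28) + r*(-32*s^2 - 218*s + 42) - 64*s^3 - 424*s^2 + 172*s + 28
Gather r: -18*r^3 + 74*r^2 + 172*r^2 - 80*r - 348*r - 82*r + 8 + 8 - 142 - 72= -18*r^3 + 246*r^2 - 510*r - 198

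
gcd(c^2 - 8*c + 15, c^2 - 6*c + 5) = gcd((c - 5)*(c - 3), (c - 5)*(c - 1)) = c - 5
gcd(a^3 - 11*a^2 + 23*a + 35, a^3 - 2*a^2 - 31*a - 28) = a^2 - 6*a - 7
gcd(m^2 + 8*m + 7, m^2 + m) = m + 1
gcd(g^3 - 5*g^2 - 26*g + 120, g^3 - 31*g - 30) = g^2 - g - 30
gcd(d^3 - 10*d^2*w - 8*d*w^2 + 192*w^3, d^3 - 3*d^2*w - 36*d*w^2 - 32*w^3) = -d^2 + 4*d*w + 32*w^2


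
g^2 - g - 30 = (g - 6)*(g + 5)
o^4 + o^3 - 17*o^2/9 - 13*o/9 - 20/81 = (o - 4/3)*(o + 1/3)^2*(o + 5/3)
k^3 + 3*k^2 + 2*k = k*(k + 1)*(k + 2)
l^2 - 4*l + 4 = (l - 2)^2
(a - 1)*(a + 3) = a^2 + 2*a - 3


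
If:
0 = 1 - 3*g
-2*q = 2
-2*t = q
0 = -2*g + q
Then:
No Solution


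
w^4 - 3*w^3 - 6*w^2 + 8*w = w*(w - 4)*(w - 1)*(w + 2)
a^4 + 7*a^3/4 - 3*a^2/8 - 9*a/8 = a*(a - 3/4)*(a + 1)*(a + 3/2)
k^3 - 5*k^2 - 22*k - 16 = (k - 8)*(k + 1)*(k + 2)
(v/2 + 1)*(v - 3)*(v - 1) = v^3/2 - v^2 - 5*v/2 + 3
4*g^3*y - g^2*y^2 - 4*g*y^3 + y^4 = y*(-4*g + y)*(-g + y)*(g + y)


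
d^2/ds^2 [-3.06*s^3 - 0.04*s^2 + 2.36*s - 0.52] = -18.36*s - 0.08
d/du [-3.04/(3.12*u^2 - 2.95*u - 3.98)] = (18.9696*u - 8.968)/(-3.12*u^2 + 2.95*u + 3.98)^2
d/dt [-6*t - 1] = -6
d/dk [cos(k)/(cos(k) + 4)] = -4*sin(k)/(cos(k) + 4)^2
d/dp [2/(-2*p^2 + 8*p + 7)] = 8*(p - 2)/(-2*p^2 + 8*p + 7)^2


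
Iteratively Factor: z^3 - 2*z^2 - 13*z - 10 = (z - 5)*(z^2 + 3*z + 2) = (z - 5)*(z + 2)*(z + 1)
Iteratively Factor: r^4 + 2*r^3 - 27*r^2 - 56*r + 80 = (r + 4)*(r^3 - 2*r^2 - 19*r + 20) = (r - 1)*(r + 4)*(r^2 - r - 20) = (r - 5)*(r - 1)*(r + 4)*(r + 4)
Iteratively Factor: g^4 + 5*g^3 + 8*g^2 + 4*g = (g + 2)*(g^3 + 3*g^2 + 2*g) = g*(g + 2)*(g^2 + 3*g + 2) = g*(g + 1)*(g + 2)*(g + 2)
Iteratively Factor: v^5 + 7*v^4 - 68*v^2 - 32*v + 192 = (v - 2)*(v^4 + 9*v^3 + 18*v^2 - 32*v - 96) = (v - 2)*(v + 3)*(v^3 + 6*v^2 - 32) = (v - 2)*(v + 3)*(v + 4)*(v^2 + 2*v - 8) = (v - 2)*(v + 3)*(v + 4)^2*(v - 2)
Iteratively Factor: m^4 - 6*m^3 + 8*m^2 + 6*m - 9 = (m - 3)*(m^3 - 3*m^2 - m + 3) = (m - 3)^2*(m^2 - 1) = (m - 3)^2*(m - 1)*(m + 1)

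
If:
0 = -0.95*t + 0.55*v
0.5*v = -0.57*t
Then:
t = 0.00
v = 0.00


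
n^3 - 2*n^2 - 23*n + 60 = (n - 4)*(n - 3)*(n + 5)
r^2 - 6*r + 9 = (r - 3)^2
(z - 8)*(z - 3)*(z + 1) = z^3 - 10*z^2 + 13*z + 24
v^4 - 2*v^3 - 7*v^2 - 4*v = v*(v - 4)*(v + 1)^2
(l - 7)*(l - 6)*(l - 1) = l^3 - 14*l^2 + 55*l - 42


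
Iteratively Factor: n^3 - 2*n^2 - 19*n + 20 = (n - 1)*(n^2 - n - 20) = (n - 1)*(n + 4)*(n - 5)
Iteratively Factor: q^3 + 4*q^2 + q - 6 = (q + 2)*(q^2 + 2*q - 3) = (q - 1)*(q + 2)*(q + 3)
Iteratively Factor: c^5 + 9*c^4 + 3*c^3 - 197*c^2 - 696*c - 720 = (c + 3)*(c^4 + 6*c^3 - 15*c^2 - 152*c - 240) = (c + 3)*(c + 4)*(c^3 + 2*c^2 - 23*c - 60) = (c + 3)*(c + 4)^2*(c^2 - 2*c - 15) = (c + 3)^2*(c + 4)^2*(c - 5)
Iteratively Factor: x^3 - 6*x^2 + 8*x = (x - 2)*(x^2 - 4*x) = (x - 4)*(x - 2)*(x)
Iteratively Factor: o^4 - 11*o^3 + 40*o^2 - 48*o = (o)*(o^3 - 11*o^2 + 40*o - 48) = o*(o - 4)*(o^2 - 7*o + 12) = o*(o - 4)*(o - 3)*(o - 4)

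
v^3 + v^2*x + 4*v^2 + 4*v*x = v*(v + 4)*(v + x)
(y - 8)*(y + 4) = y^2 - 4*y - 32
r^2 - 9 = (r - 3)*(r + 3)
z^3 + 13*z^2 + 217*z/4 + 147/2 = (z + 7/2)^2*(z + 6)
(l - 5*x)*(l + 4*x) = l^2 - l*x - 20*x^2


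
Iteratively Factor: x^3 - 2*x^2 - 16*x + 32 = (x - 4)*(x^2 + 2*x - 8) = (x - 4)*(x + 4)*(x - 2)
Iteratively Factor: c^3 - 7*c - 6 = (c + 2)*(c^2 - 2*c - 3) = (c - 3)*(c + 2)*(c + 1)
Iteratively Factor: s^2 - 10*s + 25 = (s - 5)*(s - 5)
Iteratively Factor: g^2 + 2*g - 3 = (g + 3)*(g - 1)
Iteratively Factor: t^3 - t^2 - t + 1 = (t - 1)*(t^2 - 1) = (t - 1)*(t + 1)*(t - 1)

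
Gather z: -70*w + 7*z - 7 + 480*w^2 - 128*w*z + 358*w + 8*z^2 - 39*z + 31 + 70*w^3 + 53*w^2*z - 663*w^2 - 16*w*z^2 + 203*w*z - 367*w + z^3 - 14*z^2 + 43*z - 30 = 70*w^3 - 183*w^2 - 79*w + z^3 + z^2*(-16*w - 6) + z*(53*w^2 + 75*w + 11) - 6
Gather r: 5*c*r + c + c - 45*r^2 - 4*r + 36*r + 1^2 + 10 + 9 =2*c - 45*r^2 + r*(5*c + 32) + 20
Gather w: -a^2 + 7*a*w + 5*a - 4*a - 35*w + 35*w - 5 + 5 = -a^2 + 7*a*w + a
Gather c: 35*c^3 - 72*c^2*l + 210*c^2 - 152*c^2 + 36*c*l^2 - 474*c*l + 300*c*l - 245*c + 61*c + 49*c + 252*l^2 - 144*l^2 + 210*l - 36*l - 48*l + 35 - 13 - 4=35*c^3 + c^2*(58 - 72*l) + c*(36*l^2 - 174*l - 135) + 108*l^2 + 126*l + 18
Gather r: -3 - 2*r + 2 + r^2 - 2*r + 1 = r^2 - 4*r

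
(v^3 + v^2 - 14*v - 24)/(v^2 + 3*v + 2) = (v^2 - v - 12)/(v + 1)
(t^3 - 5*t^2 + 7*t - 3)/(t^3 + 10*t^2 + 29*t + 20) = (t^3 - 5*t^2 + 7*t - 3)/(t^3 + 10*t^2 + 29*t + 20)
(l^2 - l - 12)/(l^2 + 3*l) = (l - 4)/l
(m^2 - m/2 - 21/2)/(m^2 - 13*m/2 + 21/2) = (m + 3)/(m - 3)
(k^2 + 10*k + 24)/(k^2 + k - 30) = (k + 4)/(k - 5)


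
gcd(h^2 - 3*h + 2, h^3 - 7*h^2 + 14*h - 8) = h^2 - 3*h + 2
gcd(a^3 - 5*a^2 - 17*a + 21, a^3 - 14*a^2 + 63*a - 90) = 1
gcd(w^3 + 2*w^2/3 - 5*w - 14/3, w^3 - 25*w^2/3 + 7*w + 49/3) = w^2 - 4*w/3 - 7/3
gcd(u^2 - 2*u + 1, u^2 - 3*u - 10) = 1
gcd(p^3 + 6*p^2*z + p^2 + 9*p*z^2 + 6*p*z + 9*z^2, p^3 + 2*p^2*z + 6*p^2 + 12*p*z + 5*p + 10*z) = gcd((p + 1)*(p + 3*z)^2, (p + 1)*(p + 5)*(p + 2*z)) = p + 1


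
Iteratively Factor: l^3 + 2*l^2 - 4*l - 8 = (l + 2)*(l^2 - 4) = (l - 2)*(l + 2)*(l + 2)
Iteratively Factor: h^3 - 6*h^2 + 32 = (h - 4)*(h^2 - 2*h - 8) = (h - 4)*(h + 2)*(h - 4)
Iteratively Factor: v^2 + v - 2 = (v + 2)*(v - 1)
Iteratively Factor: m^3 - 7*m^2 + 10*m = (m - 5)*(m^2 - 2*m) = m*(m - 5)*(m - 2)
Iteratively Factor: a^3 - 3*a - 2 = (a - 2)*(a^2 + 2*a + 1) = (a - 2)*(a + 1)*(a + 1)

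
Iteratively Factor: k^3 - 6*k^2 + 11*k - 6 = (k - 1)*(k^2 - 5*k + 6) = (k - 3)*(k - 1)*(k - 2)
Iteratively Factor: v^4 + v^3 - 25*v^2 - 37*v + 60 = (v + 3)*(v^3 - 2*v^2 - 19*v + 20) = (v - 5)*(v + 3)*(v^2 + 3*v - 4) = (v - 5)*(v + 3)*(v + 4)*(v - 1)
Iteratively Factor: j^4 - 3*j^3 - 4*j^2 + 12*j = (j - 2)*(j^3 - j^2 - 6*j) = (j - 2)*(j + 2)*(j^2 - 3*j) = j*(j - 2)*(j + 2)*(j - 3)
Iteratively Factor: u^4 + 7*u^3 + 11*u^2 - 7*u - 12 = (u + 1)*(u^3 + 6*u^2 + 5*u - 12) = (u + 1)*(u + 4)*(u^2 + 2*u - 3) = (u - 1)*(u + 1)*(u + 4)*(u + 3)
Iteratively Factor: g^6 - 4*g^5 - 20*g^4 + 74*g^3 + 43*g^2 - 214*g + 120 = (g + 2)*(g^5 - 6*g^4 - 8*g^3 + 90*g^2 - 137*g + 60) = (g - 3)*(g + 2)*(g^4 - 3*g^3 - 17*g^2 + 39*g - 20) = (g - 3)*(g - 1)*(g + 2)*(g^3 - 2*g^2 - 19*g + 20) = (g - 3)*(g - 1)*(g + 2)*(g + 4)*(g^2 - 6*g + 5) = (g - 5)*(g - 3)*(g - 1)*(g + 2)*(g + 4)*(g - 1)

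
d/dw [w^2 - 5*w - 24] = 2*w - 5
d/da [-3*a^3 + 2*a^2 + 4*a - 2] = -9*a^2 + 4*a + 4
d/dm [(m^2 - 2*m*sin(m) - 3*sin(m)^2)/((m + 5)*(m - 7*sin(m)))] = ((-m - 5)*(7*cos(m) - 1)*(-m^2 + 2*m*sin(m) + 3*sin(m)^2) + (m - 7*sin(m))*(2*m + 10)*(-m*cos(m) + m - sin(m) - 3*sin(2*m)/2) + (m - 7*sin(m))*(-m^2 + 2*m*sin(m) + 3*sin(m)^2))/((m + 5)^2*(m - 7*sin(m))^2)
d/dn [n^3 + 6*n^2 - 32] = 3*n*(n + 4)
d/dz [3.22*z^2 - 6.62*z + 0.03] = 6.44*z - 6.62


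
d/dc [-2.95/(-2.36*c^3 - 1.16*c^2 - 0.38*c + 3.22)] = (-20.886*c^2 - 6.844*c - 1.121)/(2.36*c^3 + 1.16*c^2 + 0.38*c - 3.22)^2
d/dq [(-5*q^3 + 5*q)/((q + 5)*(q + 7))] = 5*(-q^4 - 24*q^3 - 106*q^2 + 35)/(q^4 + 24*q^3 + 214*q^2 + 840*q + 1225)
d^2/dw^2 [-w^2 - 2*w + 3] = -2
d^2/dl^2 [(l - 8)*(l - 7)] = 2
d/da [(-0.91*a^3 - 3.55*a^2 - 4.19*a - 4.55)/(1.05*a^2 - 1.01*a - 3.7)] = (-0.9555*a^4 + 1.8382*a^3 + 18.086*a^2 + 35.825*a + 10.9075)/(1.1025*a^4 - 2.121*a^3 - 6.7499*a^2 + 7.474*a + 13.69)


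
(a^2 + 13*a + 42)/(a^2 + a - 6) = (a^2 + 13*a + 42)/(a^2 + a - 6)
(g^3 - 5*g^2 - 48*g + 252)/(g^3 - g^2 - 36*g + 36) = (g^2 + g - 42)/(g^2 + 5*g - 6)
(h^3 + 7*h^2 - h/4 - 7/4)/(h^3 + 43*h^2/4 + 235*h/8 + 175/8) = 2*(4*h^2 - 1)/(8*h^2 + 30*h + 25)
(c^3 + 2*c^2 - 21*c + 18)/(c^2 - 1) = (c^2 + 3*c - 18)/(c + 1)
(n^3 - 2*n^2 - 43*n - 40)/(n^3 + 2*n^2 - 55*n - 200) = (n + 1)/(n + 5)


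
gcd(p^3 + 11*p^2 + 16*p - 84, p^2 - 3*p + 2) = p - 2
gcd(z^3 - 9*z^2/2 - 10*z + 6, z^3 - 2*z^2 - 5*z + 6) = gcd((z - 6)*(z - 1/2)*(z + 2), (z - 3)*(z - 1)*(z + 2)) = z + 2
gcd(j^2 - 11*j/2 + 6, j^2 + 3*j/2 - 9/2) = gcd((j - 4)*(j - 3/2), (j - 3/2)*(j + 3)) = j - 3/2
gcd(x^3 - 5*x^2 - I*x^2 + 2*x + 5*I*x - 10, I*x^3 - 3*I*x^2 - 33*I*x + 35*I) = 1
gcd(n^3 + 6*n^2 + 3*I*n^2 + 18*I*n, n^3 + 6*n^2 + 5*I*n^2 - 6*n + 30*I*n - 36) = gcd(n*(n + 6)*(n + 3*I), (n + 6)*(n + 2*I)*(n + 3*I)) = n^2 + n*(6 + 3*I) + 18*I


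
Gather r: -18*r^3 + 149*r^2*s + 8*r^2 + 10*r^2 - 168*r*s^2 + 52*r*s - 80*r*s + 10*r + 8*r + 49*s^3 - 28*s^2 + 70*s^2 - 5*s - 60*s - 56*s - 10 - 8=-18*r^3 + r^2*(149*s + 18) + r*(-168*s^2 - 28*s + 18) + 49*s^3 + 42*s^2 - 121*s - 18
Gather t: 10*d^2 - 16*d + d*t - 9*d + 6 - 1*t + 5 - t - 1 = 10*d^2 - 25*d + t*(d - 2) + 10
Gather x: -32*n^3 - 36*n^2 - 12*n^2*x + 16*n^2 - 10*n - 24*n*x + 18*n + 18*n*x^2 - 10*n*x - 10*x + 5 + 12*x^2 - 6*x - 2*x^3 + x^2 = -32*n^3 - 20*n^2 + 8*n - 2*x^3 + x^2*(18*n + 13) + x*(-12*n^2 - 34*n - 16) + 5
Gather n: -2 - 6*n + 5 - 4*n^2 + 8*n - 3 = -4*n^2 + 2*n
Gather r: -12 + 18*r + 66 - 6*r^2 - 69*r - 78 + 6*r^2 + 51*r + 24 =0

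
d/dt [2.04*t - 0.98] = 2.04000000000000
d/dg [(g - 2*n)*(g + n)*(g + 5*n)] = 3*g^2 + 8*g*n - 7*n^2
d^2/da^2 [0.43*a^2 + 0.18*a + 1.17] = 0.860000000000000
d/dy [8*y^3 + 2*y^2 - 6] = 4*y*(6*y + 1)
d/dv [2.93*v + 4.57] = 2.93000000000000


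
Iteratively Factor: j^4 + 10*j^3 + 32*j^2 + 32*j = (j + 4)*(j^3 + 6*j^2 + 8*j) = j*(j + 4)*(j^2 + 6*j + 8) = j*(j + 4)^2*(j + 2)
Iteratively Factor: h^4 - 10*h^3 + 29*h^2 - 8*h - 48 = (h - 4)*(h^3 - 6*h^2 + 5*h + 12) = (h - 4)^2*(h^2 - 2*h - 3) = (h - 4)^2*(h - 3)*(h + 1)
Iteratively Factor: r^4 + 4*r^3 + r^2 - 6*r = (r)*(r^3 + 4*r^2 + r - 6) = r*(r + 3)*(r^2 + r - 2) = r*(r + 2)*(r + 3)*(r - 1)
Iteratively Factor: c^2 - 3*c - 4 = (c - 4)*(c + 1)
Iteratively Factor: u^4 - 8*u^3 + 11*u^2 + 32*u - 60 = (u - 5)*(u^3 - 3*u^2 - 4*u + 12) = (u - 5)*(u - 2)*(u^2 - u - 6) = (u - 5)*(u - 3)*(u - 2)*(u + 2)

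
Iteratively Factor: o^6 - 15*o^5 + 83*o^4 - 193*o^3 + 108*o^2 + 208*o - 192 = (o - 4)*(o^5 - 11*o^4 + 39*o^3 - 37*o^2 - 40*o + 48) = (o - 4)*(o - 1)*(o^4 - 10*o^3 + 29*o^2 - 8*o - 48) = (o - 4)*(o - 1)*(o + 1)*(o^3 - 11*o^2 + 40*o - 48) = (o - 4)^2*(o - 1)*(o + 1)*(o^2 - 7*o + 12) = (o - 4)^3*(o - 1)*(o + 1)*(o - 3)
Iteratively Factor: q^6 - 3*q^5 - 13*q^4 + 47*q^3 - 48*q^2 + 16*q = (q - 4)*(q^5 + q^4 - 9*q^3 + 11*q^2 - 4*q) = (q - 4)*(q - 1)*(q^4 + 2*q^3 - 7*q^2 + 4*q) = q*(q - 4)*(q - 1)*(q^3 + 2*q^2 - 7*q + 4) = q*(q - 4)*(q - 1)*(q + 4)*(q^2 - 2*q + 1) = q*(q - 4)*(q - 1)^2*(q + 4)*(q - 1)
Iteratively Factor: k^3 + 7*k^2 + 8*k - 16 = (k + 4)*(k^2 + 3*k - 4) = (k + 4)^2*(k - 1)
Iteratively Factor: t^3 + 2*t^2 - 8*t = (t + 4)*(t^2 - 2*t) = t*(t + 4)*(t - 2)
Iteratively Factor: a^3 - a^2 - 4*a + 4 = (a - 2)*(a^2 + a - 2) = (a - 2)*(a + 2)*(a - 1)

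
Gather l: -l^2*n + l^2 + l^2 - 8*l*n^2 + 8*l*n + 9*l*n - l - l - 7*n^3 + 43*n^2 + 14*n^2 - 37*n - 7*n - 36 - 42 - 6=l^2*(2 - n) + l*(-8*n^2 + 17*n - 2) - 7*n^3 + 57*n^2 - 44*n - 84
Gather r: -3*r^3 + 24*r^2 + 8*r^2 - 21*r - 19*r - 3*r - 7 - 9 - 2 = -3*r^3 + 32*r^2 - 43*r - 18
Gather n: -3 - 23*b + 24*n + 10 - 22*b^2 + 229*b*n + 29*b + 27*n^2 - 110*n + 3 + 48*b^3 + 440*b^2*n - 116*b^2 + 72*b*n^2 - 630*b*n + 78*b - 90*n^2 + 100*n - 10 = 48*b^3 - 138*b^2 + 84*b + n^2*(72*b - 63) + n*(440*b^2 - 401*b + 14)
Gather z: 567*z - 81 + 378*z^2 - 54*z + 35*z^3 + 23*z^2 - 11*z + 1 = 35*z^3 + 401*z^2 + 502*z - 80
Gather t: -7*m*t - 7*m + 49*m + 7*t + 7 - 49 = 42*m + t*(7 - 7*m) - 42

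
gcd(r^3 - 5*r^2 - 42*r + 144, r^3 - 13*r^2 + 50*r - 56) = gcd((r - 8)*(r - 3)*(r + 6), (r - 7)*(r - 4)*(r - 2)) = 1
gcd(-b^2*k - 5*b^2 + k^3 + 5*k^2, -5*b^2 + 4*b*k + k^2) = b - k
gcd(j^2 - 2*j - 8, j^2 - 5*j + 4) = j - 4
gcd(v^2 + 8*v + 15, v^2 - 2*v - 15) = v + 3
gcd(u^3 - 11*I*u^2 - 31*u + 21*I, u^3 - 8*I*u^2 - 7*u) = u^2 - 8*I*u - 7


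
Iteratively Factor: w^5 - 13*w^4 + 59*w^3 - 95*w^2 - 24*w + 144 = (w - 4)*(w^4 - 9*w^3 + 23*w^2 - 3*w - 36) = (w - 4)*(w - 3)*(w^3 - 6*w^2 + 5*w + 12) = (w - 4)*(w - 3)*(w + 1)*(w^2 - 7*w + 12) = (w - 4)^2*(w - 3)*(w + 1)*(w - 3)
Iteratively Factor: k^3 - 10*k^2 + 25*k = (k - 5)*(k^2 - 5*k) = (k - 5)^2*(k)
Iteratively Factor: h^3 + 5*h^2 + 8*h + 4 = (h + 2)*(h^2 + 3*h + 2) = (h + 2)^2*(h + 1)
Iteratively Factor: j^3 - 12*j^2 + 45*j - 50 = (j - 2)*(j^2 - 10*j + 25) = (j - 5)*(j - 2)*(j - 5)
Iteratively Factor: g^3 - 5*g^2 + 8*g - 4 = (g - 2)*(g^2 - 3*g + 2) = (g - 2)^2*(g - 1)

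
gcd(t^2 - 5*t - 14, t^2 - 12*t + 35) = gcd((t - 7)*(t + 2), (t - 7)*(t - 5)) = t - 7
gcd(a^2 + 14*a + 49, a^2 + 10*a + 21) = a + 7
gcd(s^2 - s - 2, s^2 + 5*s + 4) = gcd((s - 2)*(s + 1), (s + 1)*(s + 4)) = s + 1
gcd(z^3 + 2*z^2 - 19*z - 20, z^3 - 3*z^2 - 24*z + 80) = z^2 + z - 20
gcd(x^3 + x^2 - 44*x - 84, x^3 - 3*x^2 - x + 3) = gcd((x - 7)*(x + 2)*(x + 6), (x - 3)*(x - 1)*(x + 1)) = 1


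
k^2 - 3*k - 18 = (k - 6)*(k + 3)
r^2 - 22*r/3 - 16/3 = (r - 8)*(r + 2/3)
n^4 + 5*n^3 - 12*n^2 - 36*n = n*(n - 3)*(n + 2)*(n + 6)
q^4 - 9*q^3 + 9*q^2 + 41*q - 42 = (q - 7)*(q - 3)*(q - 1)*(q + 2)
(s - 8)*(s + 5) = s^2 - 3*s - 40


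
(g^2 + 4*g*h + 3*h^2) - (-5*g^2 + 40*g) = 6*g^2 + 4*g*h - 40*g + 3*h^2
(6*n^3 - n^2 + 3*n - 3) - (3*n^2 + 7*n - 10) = 6*n^3 - 4*n^2 - 4*n + 7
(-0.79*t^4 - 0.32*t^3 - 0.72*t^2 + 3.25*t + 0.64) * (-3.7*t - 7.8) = 2.923*t^5 + 7.346*t^4 + 5.16*t^3 - 6.409*t^2 - 27.718*t - 4.992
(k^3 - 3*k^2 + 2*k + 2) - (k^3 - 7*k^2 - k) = 4*k^2 + 3*k + 2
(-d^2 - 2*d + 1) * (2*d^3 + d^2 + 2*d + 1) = -2*d^5 - 5*d^4 - 2*d^3 - 4*d^2 + 1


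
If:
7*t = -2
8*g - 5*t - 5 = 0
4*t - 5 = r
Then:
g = 25/56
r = -43/7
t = -2/7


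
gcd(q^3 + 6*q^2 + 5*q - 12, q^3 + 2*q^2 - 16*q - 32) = q + 4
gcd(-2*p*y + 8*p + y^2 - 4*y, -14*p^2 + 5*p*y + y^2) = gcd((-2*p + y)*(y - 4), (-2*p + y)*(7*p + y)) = -2*p + y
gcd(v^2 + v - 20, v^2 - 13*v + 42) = 1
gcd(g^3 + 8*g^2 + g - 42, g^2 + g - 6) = g^2 + g - 6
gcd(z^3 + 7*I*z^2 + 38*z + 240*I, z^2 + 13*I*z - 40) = z^2 + 13*I*z - 40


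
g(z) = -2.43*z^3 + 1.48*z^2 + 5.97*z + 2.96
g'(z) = -7.29*z^2 + 2.96*z + 5.97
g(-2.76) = 48.85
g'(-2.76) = -57.73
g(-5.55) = 430.83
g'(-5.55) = -235.01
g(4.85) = -210.50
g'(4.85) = -151.15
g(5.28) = -281.95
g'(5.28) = -181.63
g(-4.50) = 227.50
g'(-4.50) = -154.97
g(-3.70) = 124.22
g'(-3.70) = -104.78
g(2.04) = 0.67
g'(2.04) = -18.33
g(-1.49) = 5.39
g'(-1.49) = -14.62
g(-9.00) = 1840.58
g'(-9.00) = -611.16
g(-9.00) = 1840.58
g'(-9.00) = -611.16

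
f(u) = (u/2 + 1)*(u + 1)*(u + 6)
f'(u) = (u/2 + 1)*(u + 1) + (u/2 + 1)*(u + 6) + (u + 1)*(u + 6)/2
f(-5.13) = 5.62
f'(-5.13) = 3.31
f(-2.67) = 1.86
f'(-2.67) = -3.34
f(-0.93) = 0.19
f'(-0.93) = 2.93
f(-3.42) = 4.43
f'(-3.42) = -3.24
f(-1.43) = -0.56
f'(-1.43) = 0.20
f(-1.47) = -0.56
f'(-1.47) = 0.01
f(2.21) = 55.48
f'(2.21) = 37.22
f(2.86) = 83.11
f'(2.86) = 48.01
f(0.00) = 6.00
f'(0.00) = 10.00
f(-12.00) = -330.00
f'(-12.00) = 118.00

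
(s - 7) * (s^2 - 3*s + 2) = s^3 - 10*s^2 + 23*s - 14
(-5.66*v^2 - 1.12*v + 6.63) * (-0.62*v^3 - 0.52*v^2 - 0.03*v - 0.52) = 3.5092*v^5 + 3.6376*v^4 - 3.3584*v^3 - 0.4708*v^2 + 0.3835*v - 3.4476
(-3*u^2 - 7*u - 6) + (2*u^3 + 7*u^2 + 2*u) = 2*u^3 + 4*u^2 - 5*u - 6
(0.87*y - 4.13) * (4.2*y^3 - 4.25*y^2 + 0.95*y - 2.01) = 3.654*y^4 - 21.0435*y^3 + 18.379*y^2 - 5.6722*y + 8.3013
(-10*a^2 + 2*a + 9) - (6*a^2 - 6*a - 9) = -16*a^2 + 8*a + 18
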